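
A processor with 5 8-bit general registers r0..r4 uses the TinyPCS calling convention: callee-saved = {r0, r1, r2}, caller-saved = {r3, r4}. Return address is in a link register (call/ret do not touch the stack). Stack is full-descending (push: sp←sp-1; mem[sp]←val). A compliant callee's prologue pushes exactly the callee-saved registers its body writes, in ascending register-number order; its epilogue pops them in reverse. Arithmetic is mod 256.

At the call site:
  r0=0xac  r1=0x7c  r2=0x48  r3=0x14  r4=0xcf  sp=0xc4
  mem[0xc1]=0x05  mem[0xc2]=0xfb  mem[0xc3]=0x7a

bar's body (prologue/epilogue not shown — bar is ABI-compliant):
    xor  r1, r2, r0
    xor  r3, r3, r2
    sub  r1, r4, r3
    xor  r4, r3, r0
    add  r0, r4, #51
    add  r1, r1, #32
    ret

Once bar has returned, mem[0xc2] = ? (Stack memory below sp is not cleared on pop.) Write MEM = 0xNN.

prologue: push r0 -> mem[0xc3]=0xac, sp=0xc3
prologue: push r1 -> mem[0xc2]=0x7c, sp=0xc2
body[0] xor  r1, r2, r0 -> r1=0xe4
body[1] xor  r3, r3, r2 -> r3=0x5c
body[2] sub  r1, r4, r3 -> r1=0x73
body[3] xor  r4, r3, r0 -> r4=0xf0
body[4] add  r0, r4, #51 -> r0=0x23
body[5] add  r1, r1, #32 -> r1=0x93
epilogue: pop r1=0x7c, sp=0xc3
epilogue: pop r0=0xac, sp=0xc4
prologue pushed ['r0', 'r1'] at ['0xc3', '0xc2']

MEM = 0x7c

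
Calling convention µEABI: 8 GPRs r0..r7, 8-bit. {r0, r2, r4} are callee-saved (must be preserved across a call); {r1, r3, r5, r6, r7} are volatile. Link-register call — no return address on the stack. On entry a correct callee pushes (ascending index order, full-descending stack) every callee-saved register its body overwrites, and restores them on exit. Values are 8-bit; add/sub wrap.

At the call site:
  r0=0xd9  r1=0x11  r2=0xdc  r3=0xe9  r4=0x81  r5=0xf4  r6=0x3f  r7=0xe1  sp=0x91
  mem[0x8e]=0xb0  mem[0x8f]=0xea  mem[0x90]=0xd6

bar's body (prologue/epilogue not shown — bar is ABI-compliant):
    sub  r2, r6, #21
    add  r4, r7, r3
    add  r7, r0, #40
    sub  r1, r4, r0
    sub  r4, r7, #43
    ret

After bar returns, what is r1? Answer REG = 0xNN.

prologue: push r2 → mem[0x90]=0xdc, sp=0x90
prologue: push r4 → mem[0x8f]=0x81, sp=0x8f
body[0] sub  r2, r6, #21 → r2=0x2a
body[1] add  r4, r7, r3 → r4=0xca
body[2] add  r7, r0, #40 → r7=0x01
body[3] sub  r1, r4, r0 → r1=0xf1
body[4] sub  r4, r7, #43 → r4=0xd6
epilogue: pop r4=0x81, sp=0x90
epilogue: pop r2=0xdc, sp=0x91
r1 is caller-saved → body value

REG = 0xf1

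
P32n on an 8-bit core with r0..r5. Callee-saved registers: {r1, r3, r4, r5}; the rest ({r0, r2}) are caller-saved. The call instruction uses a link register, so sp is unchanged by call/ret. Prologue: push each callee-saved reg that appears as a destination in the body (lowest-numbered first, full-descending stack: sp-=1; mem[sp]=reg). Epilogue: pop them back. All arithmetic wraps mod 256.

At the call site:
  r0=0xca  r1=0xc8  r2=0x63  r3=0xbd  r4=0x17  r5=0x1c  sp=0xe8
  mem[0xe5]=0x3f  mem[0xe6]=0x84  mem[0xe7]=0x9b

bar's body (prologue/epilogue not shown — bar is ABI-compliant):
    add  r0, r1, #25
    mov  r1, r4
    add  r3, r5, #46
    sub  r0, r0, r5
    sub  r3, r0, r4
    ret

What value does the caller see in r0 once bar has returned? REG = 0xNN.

prologue: push r1 → mem[0xe7]=0xc8, sp=0xe7
prologue: push r3 → mem[0xe6]=0xbd, sp=0xe6
body[0] add  r0, r1, #25 → r0=0xe1
body[1] mov  r1, r4 → r1=0x17
body[2] add  r3, r5, #46 → r3=0x4a
body[3] sub  r0, r0, r5 → r0=0xc5
body[4] sub  r3, r0, r4 → r3=0xae
epilogue: pop r3=0xbd, sp=0xe7
epilogue: pop r1=0xc8, sp=0xe8
r0 is caller-saved → body value

REG = 0xc5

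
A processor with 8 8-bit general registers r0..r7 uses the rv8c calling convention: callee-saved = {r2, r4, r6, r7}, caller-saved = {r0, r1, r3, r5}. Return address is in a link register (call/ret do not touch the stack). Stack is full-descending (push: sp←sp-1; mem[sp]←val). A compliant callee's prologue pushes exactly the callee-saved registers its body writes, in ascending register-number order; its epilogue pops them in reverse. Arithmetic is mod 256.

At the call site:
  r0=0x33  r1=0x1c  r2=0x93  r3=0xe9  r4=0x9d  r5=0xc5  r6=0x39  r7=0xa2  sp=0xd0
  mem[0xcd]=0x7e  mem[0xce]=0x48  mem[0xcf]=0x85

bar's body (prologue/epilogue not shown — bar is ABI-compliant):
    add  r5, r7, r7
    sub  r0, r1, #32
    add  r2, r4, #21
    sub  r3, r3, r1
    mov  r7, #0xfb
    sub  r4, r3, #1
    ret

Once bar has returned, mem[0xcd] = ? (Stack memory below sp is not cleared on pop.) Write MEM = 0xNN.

prologue: push r2 -> mem[0xcf]=0x93, sp=0xcf
prologue: push r4 -> mem[0xce]=0x9d, sp=0xce
prologue: push r7 -> mem[0xcd]=0xa2, sp=0xcd
body[0] add  r5, r7, r7 -> r5=0x44
body[1] sub  r0, r1, #32 -> r0=0xfc
body[2] add  r2, r4, #21 -> r2=0xb2
body[3] sub  r3, r3, r1 -> r3=0xcd
body[4] mov  r7, #0xfb -> r7=0xfb
body[5] sub  r4, r3, #1 -> r4=0xcc
epilogue: pop r7=0xa2, sp=0xce
epilogue: pop r4=0x9d, sp=0xcf
epilogue: pop r2=0x93, sp=0xd0
prologue pushed ['r2', 'r4', 'r7'] at ['0xcf', '0xce', '0xcd']

MEM = 0xa2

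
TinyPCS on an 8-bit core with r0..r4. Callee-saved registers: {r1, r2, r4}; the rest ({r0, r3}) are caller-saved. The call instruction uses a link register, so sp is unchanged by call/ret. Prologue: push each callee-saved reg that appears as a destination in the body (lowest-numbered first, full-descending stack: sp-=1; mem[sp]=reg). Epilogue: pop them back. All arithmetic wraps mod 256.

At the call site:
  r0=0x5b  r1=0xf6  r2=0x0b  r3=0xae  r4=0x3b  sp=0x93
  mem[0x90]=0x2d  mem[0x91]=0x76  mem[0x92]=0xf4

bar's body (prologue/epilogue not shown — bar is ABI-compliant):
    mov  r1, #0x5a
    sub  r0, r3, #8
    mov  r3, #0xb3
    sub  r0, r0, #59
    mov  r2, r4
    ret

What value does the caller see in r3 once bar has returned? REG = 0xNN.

prologue: push r1 → mem[0x92]=0xf6, sp=0x92
prologue: push r2 → mem[0x91]=0x0b, sp=0x91
body[0] mov  r1, #0x5a → r1=0x5a
body[1] sub  r0, r3, #8 → r0=0xa6
body[2] mov  r3, #0xb3 → r3=0xb3
body[3] sub  r0, r0, #59 → r0=0x6b
body[4] mov  r2, r4 → r2=0x3b
epilogue: pop r2=0x0b, sp=0x92
epilogue: pop r1=0xf6, sp=0x93
r3 is caller-saved → body value

REG = 0xb3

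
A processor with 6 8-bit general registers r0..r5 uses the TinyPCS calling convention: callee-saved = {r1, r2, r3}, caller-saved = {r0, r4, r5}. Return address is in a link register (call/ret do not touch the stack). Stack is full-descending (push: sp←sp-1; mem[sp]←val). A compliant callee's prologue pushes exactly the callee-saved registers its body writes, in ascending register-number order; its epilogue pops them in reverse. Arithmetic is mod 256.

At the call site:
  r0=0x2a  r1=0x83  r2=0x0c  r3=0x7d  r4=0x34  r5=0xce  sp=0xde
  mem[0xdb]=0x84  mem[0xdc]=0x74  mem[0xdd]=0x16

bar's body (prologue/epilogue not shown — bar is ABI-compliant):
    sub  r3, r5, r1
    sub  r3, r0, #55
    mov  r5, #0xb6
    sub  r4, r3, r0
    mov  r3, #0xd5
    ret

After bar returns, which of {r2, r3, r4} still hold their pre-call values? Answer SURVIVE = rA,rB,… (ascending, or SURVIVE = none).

prologue: push r3 → mem[0xdd]=0x7d, sp=0xdd
body[0] sub  r3, r5, r1 → r3=0x4b
body[1] sub  r3, r0, #55 → r3=0xf3
body[2] mov  r5, #0xb6 → r5=0xb6
body[3] sub  r4, r3, r0 → r4=0xc9
body[4] mov  r3, #0xd5 → r3=0xd5
epilogue: pop r3=0x7d, sp=0xde
r2: callee-saved, written=False
r3: callee-saved, written=True
r4: caller-saved, written=True

SURVIVE = r2,r3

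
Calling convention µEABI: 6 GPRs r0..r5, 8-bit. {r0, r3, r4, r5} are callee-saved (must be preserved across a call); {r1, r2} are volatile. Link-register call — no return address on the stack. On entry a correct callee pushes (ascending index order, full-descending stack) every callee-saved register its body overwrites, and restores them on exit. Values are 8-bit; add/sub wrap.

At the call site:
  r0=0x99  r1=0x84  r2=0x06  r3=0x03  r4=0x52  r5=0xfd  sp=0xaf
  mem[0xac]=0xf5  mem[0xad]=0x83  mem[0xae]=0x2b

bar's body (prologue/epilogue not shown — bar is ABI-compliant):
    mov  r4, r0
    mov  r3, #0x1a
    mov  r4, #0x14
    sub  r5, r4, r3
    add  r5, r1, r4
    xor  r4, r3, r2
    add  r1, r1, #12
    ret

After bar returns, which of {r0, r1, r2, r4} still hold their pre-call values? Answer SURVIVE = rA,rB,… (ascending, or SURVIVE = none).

prologue: push r3 → mem[0xae]=0x03, sp=0xae
prologue: push r4 → mem[0xad]=0x52, sp=0xad
prologue: push r5 → mem[0xac]=0xfd, sp=0xac
body[0] mov  r4, r0 → r4=0x99
body[1] mov  r3, #0x1a → r3=0x1a
body[2] mov  r4, #0x14 → r4=0x14
body[3] sub  r5, r4, r3 → r5=0xfa
body[4] add  r5, r1, r4 → r5=0x98
body[5] xor  r4, r3, r2 → r4=0x1c
body[6] add  r1, r1, #12 → r1=0x90
epilogue: pop r5=0xfd, sp=0xad
epilogue: pop r4=0x52, sp=0xae
epilogue: pop r3=0x03, sp=0xaf
r0: callee-saved, written=False
r1: caller-saved, written=True
r2: caller-saved, written=False
r4: callee-saved, written=True

SURVIVE = r0,r2,r4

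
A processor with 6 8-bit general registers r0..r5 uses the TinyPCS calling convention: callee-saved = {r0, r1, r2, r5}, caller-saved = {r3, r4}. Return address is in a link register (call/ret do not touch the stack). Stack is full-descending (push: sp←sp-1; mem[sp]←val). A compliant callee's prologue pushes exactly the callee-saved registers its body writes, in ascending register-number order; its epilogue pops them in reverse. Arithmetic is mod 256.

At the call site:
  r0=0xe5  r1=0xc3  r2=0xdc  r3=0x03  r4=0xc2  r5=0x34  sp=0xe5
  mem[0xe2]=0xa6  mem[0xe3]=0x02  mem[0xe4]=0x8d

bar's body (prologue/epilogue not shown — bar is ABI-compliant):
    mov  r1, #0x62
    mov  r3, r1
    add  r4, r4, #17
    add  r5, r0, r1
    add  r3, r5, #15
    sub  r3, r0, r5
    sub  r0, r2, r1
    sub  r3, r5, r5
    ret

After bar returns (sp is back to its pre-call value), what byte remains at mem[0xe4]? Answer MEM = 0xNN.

MEM = 0xe5

prologue: push r0 → mem[0xe4]=0xe5, sp=0xe4
prologue: push r1 → mem[0xe3]=0xc3, sp=0xe3
prologue: push r5 → mem[0xe2]=0x34, sp=0xe2
body[0] mov  r1, #0x62 → r1=0x62
body[1] mov  r3, r1 → r3=0x62
body[2] add  r4, r4, #17 → r4=0xd3
body[3] add  r5, r0, r1 → r5=0x47
body[4] add  r3, r5, #15 → r3=0x56
body[5] sub  r3, r0, r5 → r3=0x9e
body[6] sub  r0, r2, r1 → r0=0x7a
body[7] sub  r3, r5, r5 → r3=0x00
epilogue: pop r5=0x34, sp=0xe3
epilogue: pop r1=0xc3, sp=0xe4
epilogue: pop r0=0xe5, sp=0xe5
prologue pushed ['r0', 'r1', 'r5'] at ['0xe4', '0xe3', '0xe2']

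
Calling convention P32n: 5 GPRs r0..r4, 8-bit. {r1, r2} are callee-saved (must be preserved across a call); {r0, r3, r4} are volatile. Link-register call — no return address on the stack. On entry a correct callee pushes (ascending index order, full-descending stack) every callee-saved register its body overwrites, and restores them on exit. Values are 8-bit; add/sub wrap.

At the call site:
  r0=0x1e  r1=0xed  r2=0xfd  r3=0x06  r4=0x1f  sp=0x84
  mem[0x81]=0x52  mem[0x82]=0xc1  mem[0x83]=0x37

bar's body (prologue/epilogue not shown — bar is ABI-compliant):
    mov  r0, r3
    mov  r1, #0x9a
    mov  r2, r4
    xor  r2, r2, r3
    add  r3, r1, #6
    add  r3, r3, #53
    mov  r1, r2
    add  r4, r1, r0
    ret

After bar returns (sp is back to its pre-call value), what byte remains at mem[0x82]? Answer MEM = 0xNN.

MEM = 0xfd

prologue: push r1 → mem[0x83]=0xed, sp=0x83
prologue: push r2 → mem[0x82]=0xfd, sp=0x82
body[0] mov  r0, r3 → r0=0x06
body[1] mov  r1, #0x9a → r1=0x9a
body[2] mov  r2, r4 → r2=0x1f
body[3] xor  r2, r2, r3 → r2=0x19
body[4] add  r3, r1, #6 → r3=0xa0
body[5] add  r3, r3, #53 → r3=0xd5
body[6] mov  r1, r2 → r1=0x19
body[7] add  r4, r1, r0 → r4=0x1f
epilogue: pop r2=0xfd, sp=0x83
epilogue: pop r1=0xed, sp=0x84
prologue pushed ['r1', 'r2'] at ['0x83', '0x82']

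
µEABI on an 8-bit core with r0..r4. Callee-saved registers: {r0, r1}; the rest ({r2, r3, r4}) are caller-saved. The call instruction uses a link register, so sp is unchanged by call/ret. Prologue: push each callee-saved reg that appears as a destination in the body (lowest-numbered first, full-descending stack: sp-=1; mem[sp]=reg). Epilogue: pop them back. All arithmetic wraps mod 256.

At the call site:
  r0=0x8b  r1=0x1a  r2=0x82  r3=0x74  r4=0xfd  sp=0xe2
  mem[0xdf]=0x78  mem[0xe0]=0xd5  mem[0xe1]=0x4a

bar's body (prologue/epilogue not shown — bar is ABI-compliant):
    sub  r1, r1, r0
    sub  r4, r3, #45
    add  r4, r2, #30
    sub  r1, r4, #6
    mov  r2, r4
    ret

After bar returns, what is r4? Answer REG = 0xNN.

REG = 0xa0

prologue: push r1 -> mem[0xe1]=0x1a, sp=0xe1
body[0] sub  r1, r1, r0 -> r1=0x8f
body[1] sub  r4, r3, #45 -> r4=0x47
body[2] add  r4, r2, #30 -> r4=0xa0
body[3] sub  r1, r4, #6 -> r1=0x9a
body[4] mov  r2, r4 -> r2=0xa0
epilogue: pop r1=0x1a, sp=0xe2
r4 is caller-saved -> body value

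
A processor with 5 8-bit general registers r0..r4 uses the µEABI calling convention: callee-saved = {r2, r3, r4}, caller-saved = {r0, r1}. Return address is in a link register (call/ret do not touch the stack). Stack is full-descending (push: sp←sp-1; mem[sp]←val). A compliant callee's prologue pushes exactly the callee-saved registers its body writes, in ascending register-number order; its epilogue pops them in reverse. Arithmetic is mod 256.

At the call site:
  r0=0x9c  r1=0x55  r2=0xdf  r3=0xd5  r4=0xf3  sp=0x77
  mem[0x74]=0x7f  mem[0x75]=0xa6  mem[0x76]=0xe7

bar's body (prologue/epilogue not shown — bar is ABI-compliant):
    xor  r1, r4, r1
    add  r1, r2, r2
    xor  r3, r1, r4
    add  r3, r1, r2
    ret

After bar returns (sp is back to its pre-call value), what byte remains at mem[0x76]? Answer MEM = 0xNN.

prologue: push r3 → mem[0x76]=0xd5, sp=0x76
body[0] xor  r1, r4, r1 → r1=0xa6
body[1] add  r1, r2, r2 → r1=0xbe
body[2] xor  r3, r1, r4 → r3=0x4d
body[3] add  r3, r1, r2 → r3=0x9d
epilogue: pop r3=0xd5, sp=0x77
prologue pushed ['r3'] at ['0x76']

MEM = 0xd5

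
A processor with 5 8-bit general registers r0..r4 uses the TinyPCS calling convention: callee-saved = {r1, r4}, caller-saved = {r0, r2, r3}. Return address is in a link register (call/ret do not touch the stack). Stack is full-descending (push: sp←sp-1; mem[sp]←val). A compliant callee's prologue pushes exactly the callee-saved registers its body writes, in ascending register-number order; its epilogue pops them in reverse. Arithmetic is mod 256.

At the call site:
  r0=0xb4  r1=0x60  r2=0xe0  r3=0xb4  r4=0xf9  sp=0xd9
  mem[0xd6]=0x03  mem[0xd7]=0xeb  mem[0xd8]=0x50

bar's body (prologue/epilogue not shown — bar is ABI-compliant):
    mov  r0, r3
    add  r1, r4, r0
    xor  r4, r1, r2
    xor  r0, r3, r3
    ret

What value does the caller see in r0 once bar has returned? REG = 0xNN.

REG = 0x00

prologue: push r1 → mem[0xd8]=0x60, sp=0xd8
prologue: push r4 → mem[0xd7]=0xf9, sp=0xd7
body[0] mov  r0, r3 → r0=0xb4
body[1] add  r1, r4, r0 → r1=0xad
body[2] xor  r4, r1, r2 → r4=0x4d
body[3] xor  r0, r3, r3 → r0=0x00
epilogue: pop r4=0xf9, sp=0xd8
epilogue: pop r1=0x60, sp=0xd9
r0 is caller-saved → body value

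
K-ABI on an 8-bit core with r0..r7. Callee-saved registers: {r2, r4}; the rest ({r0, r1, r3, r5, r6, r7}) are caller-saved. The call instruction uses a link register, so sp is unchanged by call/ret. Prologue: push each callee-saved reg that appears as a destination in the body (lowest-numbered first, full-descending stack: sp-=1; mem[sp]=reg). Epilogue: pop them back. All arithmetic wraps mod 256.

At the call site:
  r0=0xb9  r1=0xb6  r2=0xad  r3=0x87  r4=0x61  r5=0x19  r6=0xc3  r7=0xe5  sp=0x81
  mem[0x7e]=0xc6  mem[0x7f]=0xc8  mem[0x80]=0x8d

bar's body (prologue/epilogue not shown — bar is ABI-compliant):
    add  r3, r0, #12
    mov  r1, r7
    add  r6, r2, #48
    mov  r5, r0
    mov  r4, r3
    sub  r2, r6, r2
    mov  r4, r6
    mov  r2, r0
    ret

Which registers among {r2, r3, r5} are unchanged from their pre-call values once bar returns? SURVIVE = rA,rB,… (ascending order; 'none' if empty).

prologue: push r2 → mem[0x80]=0xad, sp=0x80
prologue: push r4 → mem[0x7f]=0x61, sp=0x7f
body[0] add  r3, r0, #12 → r3=0xc5
body[1] mov  r1, r7 → r1=0xe5
body[2] add  r6, r2, #48 → r6=0xdd
body[3] mov  r5, r0 → r5=0xb9
body[4] mov  r4, r3 → r4=0xc5
body[5] sub  r2, r6, r2 → r2=0x30
body[6] mov  r4, r6 → r4=0xdd
body[7] mov  r2, r0 → r2=0xb9
epilogue: pop r4=0x61, sp=0x80
epilogue: pop r2=0xad, sp=0x81
r2: callee-saved, written=True
r3: caller-saved, written=True
r5: caller-saved, written=True

SURVIVE = r2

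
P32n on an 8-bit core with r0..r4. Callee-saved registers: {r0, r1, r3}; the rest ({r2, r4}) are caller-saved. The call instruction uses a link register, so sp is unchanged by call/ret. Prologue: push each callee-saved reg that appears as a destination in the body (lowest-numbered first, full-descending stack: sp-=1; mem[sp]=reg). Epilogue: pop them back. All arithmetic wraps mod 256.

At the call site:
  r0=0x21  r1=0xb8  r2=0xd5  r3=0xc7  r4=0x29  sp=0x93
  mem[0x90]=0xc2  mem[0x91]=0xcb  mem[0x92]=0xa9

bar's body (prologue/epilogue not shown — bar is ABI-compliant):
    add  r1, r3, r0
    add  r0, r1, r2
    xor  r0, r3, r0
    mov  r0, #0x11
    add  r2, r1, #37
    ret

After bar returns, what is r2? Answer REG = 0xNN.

REG = 0x0d

prologue: push r0 -> mem[0x92]=0x21, sp=0x92
prologue: push r1 -> mem[0x91]=0xb8, sp=0x91
body[0] add  r1, r3, r0 -> r1=0xe8
body[1] add  r0, r1, r2 -> r0=0xbd
body[2] xor  r0, r3, r0 -> r0=0x7a
body[3] mov  r0, #0x11 -> r0=0x11
body[4] add  r2, r1, #37 -> r2=0x0d
epilogue: pop r1=0xb8, sp=0x92
epilogue: pop r0=0x21, sp=0x93
r2 is caller-saved -> body value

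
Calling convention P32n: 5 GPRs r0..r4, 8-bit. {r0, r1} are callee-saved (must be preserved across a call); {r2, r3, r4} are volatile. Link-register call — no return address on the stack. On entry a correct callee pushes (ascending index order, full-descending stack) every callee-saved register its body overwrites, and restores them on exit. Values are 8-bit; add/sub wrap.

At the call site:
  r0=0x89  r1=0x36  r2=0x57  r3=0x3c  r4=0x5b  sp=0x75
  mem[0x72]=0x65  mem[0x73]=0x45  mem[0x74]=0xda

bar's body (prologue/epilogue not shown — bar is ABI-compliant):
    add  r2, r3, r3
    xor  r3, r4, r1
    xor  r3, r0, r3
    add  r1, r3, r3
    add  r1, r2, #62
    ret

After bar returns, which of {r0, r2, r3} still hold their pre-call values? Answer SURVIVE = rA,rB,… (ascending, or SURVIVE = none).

prologue: push r1 → mem[0x74]=0x36, sp=0x74
body[0] add  r2, r3, r3 → r2=0x78
body[1] xor  r3, r4, r1 → r3=0x6d
body[2] xor  r3, r0, r3 → r3=0xe4
body[3] add  r1, r3, r3 → r1=0xc8
body[4] add  r1, r2, #62 → r1=0xb6
epilogue: pop r1=0x36, sp=0x75
r0: callee-saved, written=False
r2: caller-saved, written=True
r3: caller-saved, written=True

SURVIVE = r0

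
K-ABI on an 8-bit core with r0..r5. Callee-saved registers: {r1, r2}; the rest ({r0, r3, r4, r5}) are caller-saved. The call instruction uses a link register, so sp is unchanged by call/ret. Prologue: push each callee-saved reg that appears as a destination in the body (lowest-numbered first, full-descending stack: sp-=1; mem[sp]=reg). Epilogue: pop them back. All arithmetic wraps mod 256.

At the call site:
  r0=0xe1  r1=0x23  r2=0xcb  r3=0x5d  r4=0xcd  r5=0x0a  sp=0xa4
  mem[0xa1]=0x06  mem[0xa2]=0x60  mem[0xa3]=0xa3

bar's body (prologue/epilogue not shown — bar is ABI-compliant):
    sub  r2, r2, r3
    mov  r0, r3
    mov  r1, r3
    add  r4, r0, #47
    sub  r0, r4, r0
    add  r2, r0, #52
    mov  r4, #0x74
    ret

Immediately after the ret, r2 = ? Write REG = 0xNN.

REG = 0xcb

prologue: push r1 -> mem[0xa3]=0x23, sp=0xa3
prologue: push r2 -> mem[0xa2]=0xcb, sp=0xa2
body[0] sub  r2, r2, r3 -> r2=0x6e
body[1] mov  r0, r3 -> r0=0x5d
body[2] mov  r1, r3 -> r1=0x5d
body[3] add  r4, r0, #47 -> r4=0x8c
body[4] sub  r0, r4, r0 -> r0=0x2f
body[5] add  r2, r0, #52 -> r2=0x63
body[6] mov  r4, #0x74 -> r4=0x74
epilogue: pop r2=0xcb, sp=0xa3
epilogue: pop r1=0x23, sp=0xa4
r2 is callee-saved -> restored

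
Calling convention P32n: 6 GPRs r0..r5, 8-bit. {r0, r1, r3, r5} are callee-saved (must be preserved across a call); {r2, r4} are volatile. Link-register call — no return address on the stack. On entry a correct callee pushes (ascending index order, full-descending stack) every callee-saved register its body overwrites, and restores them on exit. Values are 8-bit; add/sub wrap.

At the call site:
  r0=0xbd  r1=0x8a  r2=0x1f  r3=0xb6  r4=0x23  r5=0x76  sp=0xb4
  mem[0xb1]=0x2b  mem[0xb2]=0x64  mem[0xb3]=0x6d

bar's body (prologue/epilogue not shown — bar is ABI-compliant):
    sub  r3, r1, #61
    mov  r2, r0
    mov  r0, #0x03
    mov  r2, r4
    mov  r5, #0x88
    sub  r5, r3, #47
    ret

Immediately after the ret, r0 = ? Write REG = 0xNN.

prologue: push r0 -> mem[0xb3]=0xbd, sp=0xb3
prologue: push r3 -> mem[0xb2]=0xb6, sp=0xb2
prologue: push r5 -> mem[0xb1]=0x76, sp=0xb1
body[0] sub  r3, r1, #61 -> r3=0x4d
body[1] mov  r2, r0 -> r2=0xbd
body[2] mov  r0, #0x03 -> r0=0x03
body[3] mov  r2, r4 -> r2=0x23
body[4] mov  r5, #0x88 -> r5=0x88
body[5] sub  r5, r3, #47 -> r5=0x1e
epilogue: pop r5=0x76, sp=0xb2
epilogue: pop r3=0xb6, sp=0xb3
epilogue: pop r0=0xbd, sp=0xb4
r0 is callee-saved -> restored

REG = 0xbd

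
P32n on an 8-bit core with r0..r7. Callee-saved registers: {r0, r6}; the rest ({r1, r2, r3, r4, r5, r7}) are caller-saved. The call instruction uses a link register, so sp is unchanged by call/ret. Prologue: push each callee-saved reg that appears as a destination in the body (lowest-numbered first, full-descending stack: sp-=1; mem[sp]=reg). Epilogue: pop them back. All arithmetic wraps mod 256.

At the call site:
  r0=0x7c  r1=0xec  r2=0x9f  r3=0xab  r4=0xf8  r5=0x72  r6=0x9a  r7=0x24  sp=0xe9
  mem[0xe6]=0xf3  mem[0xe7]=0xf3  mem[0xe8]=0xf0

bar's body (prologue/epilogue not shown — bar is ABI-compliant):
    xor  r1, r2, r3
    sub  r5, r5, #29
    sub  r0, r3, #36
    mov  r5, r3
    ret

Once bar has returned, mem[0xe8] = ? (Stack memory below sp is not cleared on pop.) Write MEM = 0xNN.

MEM = 0x7c

prologue: push r0 -> mem[0xe8]=0x7c, sp=0xe8
body[0] xor  r1, r2, r3 -> r1=0x34
body[1] sub  r5, r5, #29 -> r5=0x55
body[2] sub  r0, r3, #36 -> r0=0x87
body[3] mov  r5, r3 -> r5=0xab
epilogue: pop r0=0x7c, sp=0xe9
prologue pushed ['r0'] at ['0xe8']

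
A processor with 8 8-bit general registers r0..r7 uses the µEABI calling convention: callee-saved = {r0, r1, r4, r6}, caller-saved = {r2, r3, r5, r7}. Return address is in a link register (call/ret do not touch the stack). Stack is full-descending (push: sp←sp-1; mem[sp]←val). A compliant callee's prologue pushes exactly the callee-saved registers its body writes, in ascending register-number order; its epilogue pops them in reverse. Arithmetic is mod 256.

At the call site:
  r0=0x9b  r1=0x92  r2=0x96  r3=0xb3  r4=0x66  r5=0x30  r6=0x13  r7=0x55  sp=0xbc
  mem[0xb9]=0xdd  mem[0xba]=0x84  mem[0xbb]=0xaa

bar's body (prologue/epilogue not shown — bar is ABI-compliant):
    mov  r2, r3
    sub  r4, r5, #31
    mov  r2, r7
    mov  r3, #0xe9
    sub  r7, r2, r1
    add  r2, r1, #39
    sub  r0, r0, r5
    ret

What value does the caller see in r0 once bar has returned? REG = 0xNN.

prologue: push r0 → mem[0xbb]=0x9b, sp=0xbb
prologue: push r4 → mem[0xba]=0x66, sp=0xba
body[0] mov  r2, r3 → r2=0xb3
body[1] sub  r4, r5, #31 → r4=0x11
body[2] mov  r2, r7 → r2=0x55
body[3] mov  r3, #0xe9 → r3=0xe9
body[4] sub  r7, r2, r1 → r7=0xc3
body[5] add  r2, r1, #39 → r2=0xb9
body[6] sub  r0, r0, r5 → r0=0x6b
epilogue: pop r4=0x66, sp=0xbb
epilogue: pop r0=0x9b, sp=0xbc
r0 is callee-saved → restored

REG = 0x9b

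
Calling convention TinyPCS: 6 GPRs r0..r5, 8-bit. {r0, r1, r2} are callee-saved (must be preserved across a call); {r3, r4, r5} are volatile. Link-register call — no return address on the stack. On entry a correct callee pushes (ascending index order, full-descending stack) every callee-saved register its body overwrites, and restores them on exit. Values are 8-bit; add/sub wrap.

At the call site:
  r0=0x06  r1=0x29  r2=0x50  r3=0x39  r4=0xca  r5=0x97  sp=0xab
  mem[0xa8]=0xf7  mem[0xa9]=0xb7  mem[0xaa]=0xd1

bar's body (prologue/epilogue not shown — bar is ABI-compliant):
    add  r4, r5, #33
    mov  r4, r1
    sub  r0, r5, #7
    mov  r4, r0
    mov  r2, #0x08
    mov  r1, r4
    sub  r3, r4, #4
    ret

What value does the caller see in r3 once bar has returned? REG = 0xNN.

prologue: push r0 -> mem[0xaa]=0x06, sp=0xaa
prologue: push r1 -> mem[0xa9]=0x29, sp=0xa9
prologue: push r2 -> mem[0xa8]=0x50, sp=0xa8
body[0] add  r4, r5, #33 -> r4=0xb8
body[1] mov  r4, r1 -> r4=0x29
body[2] sub  r0, r5, #7 -> r0=0x90
body[3] mov  r4, r0 -> r4=0x90
body[4] mov  r2, #0x08 -> r2=0x08
body[5] mov  r1, r4 -> r1=0x90
body[6] sub  r3, r4, #4 -> r3=0x8c
epilogue: pop r2=0x50, sp=0xa9
epilogue: pop r1=0x29, sp=0xaa
epilogue: pop r0=0x06, sp=0xab
r3 is caller-saved -> body value

REG = 0x8c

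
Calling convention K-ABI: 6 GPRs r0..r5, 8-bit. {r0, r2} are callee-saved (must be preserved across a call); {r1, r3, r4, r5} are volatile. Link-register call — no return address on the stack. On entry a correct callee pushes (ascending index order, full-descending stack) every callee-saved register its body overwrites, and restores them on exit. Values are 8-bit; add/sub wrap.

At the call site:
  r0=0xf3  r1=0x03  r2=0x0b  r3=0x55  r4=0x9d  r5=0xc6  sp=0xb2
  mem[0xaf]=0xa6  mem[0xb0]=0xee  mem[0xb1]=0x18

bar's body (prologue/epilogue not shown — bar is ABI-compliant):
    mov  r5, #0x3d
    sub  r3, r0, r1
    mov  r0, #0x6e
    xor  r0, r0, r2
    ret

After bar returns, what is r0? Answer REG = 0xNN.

prologue: push r0 → mem[0xb1]=0xf3, sp=0xb1
body[0] mov  r5, #0x3d → r5=0x3d
body[1] sub  r3, r0, r1 → r3=0xf0
body[2] mov  r0, #0x6e → r0=0x6e
body[3] xor  r0, r0, r2 → r0=0x65
epilogue: pop r0=0xf3, sp=0xb2
r0 is callee-saved → restored

REG = 0xf3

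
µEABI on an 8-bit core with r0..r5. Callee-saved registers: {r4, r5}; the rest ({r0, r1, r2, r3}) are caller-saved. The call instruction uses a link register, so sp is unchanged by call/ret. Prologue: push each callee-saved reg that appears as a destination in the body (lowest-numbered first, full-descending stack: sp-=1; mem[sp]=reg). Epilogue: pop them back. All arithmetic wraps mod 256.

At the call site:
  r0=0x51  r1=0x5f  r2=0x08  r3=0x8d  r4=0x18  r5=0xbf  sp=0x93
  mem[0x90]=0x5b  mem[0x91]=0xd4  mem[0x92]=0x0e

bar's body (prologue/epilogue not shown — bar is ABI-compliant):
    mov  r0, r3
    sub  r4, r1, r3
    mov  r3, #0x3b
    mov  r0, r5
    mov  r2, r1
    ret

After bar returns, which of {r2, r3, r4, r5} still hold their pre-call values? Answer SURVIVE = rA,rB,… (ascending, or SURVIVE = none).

prologue: push r4 → mem[0x92]=0x18, sp=0x92
body[0] mov  r0, r3 → r0=0x8d
body[1] sub  r4, r1, r3 → r4=0xd2
body[2] mov  r3, #0x3b → r3=0x3b
body[3] mov  r0, r5 → r0=0xbf
body[4] mov  r2, r1 → r2=0x5f
epilogue: pop r4=0x18, sp=0x93
r2: caller-saved, written=True
r3: caller-saved, written=True
r4: callee-saved, written=True
r5: callee-saved, written=False

SURVIVE = r4,r5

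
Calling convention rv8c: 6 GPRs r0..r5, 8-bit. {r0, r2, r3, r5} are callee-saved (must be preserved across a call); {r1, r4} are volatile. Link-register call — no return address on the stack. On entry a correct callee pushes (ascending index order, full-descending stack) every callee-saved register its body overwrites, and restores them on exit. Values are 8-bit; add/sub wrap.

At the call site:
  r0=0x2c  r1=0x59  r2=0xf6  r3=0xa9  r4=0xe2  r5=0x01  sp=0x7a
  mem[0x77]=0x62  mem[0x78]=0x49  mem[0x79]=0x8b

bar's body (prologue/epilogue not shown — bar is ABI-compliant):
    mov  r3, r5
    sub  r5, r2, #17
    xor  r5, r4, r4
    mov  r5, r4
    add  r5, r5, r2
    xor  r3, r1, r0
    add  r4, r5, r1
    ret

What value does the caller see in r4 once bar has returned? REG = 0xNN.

prologue: push r3 -> mem[0x79]=0xa9, sp=0x79
prologue: push r5 -> mem[0x78]=0x01, sp=0x78
body[0] mov  r3, r5 -> r3=0x01
body[1] sub  r5, r2, #17 -> r5=0xe5
body[2] xor  r5, r4, r4 -> r5=0x00
body[3] mov  r5, r4 -> r5=0xe2
body[4] add  r5, r5, r2 -> r5=0xd8
body[5] xor  r3, r1, r0 -> r3=0x75
body[6] add  r4, r5, r1 -> r4=0x31
epilogue: pop r5=0x01, sp=0x79
epilogue: pop r3=0xa9, sp=0x7a
r4 is caller-saved -> body value

REG = 0x31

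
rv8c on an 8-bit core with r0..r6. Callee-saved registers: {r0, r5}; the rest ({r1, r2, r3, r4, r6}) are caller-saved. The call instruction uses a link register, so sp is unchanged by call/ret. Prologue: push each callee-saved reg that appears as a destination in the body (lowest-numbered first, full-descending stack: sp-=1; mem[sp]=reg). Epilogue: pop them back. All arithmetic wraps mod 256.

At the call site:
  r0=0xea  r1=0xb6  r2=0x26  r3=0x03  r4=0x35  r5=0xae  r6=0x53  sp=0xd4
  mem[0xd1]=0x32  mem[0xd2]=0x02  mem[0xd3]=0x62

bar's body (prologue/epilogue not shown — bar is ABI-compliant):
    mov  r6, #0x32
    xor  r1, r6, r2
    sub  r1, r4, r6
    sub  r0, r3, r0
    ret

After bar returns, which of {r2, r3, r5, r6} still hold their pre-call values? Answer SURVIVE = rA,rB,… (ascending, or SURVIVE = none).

prologue: push r0 → mem[0xd3]=0xea, sp=0xd3
body[0] mov  r6, #0x32 → r6=0x32
body[1] xor  r1, r6, r2 → r1=0x14
body[2] sub  r1, r4, r6 → r1=0x03
body[3] sub  r0, r3, r0 → r0=0x19
epilogue: pop r0=0xea, sp=0xd4
r2: caller-saved, written=False
r3: caller-saved, written=False
r5: callee-saved, written=False
r6: caller-saved, written=True

SURVIVE = r2,r3,r5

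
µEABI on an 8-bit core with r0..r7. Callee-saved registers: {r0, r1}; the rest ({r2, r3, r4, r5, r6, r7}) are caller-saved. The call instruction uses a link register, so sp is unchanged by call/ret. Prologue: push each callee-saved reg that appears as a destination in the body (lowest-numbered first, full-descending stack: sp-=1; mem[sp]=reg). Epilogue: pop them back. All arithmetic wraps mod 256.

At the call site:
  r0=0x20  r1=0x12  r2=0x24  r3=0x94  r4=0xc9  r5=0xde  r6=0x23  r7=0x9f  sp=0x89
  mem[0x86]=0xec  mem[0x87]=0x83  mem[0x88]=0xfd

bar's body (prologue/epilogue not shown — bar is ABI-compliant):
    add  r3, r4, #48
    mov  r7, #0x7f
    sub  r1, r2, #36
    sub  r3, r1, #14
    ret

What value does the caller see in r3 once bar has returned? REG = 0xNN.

REG = 0xf2

prologue: push r1 -> mem[0x88]=0x12, sp=0x88
body[0] add  r3, r4, #48 -> r3=0xf9
body[1] mov  r7, #0x7f -> r7=0x7f
body[2] sub  r1, r2, #36 -> r1=0x00
body[3] sub  r3, r1, #14 -> r3=0xf2
epilogue: pop r1=0x12, sp=0x89
r3 is caller-saved -> body value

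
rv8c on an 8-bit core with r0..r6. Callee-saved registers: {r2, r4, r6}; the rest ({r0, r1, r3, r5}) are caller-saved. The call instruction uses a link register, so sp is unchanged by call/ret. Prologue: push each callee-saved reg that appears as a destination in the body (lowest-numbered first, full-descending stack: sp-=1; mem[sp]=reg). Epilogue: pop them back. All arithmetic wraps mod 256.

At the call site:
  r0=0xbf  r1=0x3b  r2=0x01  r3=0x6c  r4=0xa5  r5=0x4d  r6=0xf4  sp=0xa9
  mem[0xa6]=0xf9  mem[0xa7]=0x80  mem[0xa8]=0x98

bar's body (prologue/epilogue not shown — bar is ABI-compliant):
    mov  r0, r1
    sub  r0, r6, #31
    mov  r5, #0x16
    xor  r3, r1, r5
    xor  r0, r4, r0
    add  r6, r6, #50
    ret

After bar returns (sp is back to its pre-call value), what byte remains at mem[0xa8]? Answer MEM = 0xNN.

prologue: push r6 → mem[0xa8]=0xf4, sp=0xa8
body[0] mov  r0, r1 → r0=0x3b
body[1] sub  r0, r6, #31 → r0=0xd5
body[2] mov  r5, #0x16 → r5=0x16
body[3] xor  r3, r1, r5 → r3=0x2d
body[4] xor  r0, r4, r0 → r0=0x70
body[5] add  r6, r6, #50 → r6=0x26
epilogue: pop r6=0xf4, sp=0xa9
prologue pushed ['r6'] at ['0xa8']

MEM = 0xf4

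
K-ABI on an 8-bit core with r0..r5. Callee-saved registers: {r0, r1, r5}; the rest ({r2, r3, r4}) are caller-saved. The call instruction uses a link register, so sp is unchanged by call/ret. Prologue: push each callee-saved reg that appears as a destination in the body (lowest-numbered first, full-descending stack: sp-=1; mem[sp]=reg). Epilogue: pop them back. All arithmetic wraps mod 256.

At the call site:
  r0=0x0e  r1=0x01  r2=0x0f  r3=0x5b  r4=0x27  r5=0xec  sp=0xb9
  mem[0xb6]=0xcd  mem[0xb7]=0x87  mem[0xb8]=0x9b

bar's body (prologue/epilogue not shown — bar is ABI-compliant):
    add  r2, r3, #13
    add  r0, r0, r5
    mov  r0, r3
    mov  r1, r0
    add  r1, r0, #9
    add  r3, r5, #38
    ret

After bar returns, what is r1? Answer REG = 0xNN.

REG = 0x01

prologue: push r0 -> mem[0xb8]=0x0e, sp=0xb8
prologue: push r1 -> mem[0xb7]=0x01, sp=0xb7
body[0] add  r2, r3, #13 -> r2=0x68
body[1] add  r0, r0, r5 -> r0=0xfa
body[2] mov  r0, r3 -> r0=0x5b
body[3] mov  r1, r0 -> r1=0x5b
body[4] add  r1, r0, #9 -> r1=0x64
body[5] add  r3, r5, #38 -> r3=0x12
epilogue: pop r1=0x01, sp=0xb8
epilogue: pop r0=0x0e, sp=0xb9
r1 is callee-saved -> restored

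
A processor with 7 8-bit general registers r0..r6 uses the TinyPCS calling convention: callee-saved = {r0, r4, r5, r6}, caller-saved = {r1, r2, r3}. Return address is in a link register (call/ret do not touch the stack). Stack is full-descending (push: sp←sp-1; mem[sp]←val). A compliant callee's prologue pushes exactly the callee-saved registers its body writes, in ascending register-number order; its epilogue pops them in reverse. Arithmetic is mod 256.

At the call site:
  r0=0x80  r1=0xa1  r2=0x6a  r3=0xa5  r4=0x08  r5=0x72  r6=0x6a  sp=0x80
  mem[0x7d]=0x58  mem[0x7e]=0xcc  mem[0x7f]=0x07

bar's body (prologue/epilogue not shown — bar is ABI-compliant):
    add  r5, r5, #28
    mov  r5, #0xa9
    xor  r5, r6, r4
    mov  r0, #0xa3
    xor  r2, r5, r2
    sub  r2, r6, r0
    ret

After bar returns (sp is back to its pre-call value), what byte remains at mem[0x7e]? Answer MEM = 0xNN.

MEM = 0x72

prologue: push r0 -> mem[0x7f]=0x80, sp=0x7f
prologue: push r5 -> mem[0x7e]=0x72, sp=0x7e
body[0] add  r5, r5, #28 -> r5=0x8e
body[1] mov  r5, #0xa9 -> r5=0xa9
body[2] xor  r5, r6, r4 -> r5=0x62
body[3] mov  r0, #0xa3 -> r0=0xa3
body[4] xor  r2, r5, r2 -> r2=0x08
body[5] sub  r2, r6, r0 -> r2=0xc7
epilogue: pop r5=0x72, sp=0x7f
epilogue: pop r0=0x80, sp=0x80
prologue pushed ['r0', 'r5'] at ['0x7f', '0x7e']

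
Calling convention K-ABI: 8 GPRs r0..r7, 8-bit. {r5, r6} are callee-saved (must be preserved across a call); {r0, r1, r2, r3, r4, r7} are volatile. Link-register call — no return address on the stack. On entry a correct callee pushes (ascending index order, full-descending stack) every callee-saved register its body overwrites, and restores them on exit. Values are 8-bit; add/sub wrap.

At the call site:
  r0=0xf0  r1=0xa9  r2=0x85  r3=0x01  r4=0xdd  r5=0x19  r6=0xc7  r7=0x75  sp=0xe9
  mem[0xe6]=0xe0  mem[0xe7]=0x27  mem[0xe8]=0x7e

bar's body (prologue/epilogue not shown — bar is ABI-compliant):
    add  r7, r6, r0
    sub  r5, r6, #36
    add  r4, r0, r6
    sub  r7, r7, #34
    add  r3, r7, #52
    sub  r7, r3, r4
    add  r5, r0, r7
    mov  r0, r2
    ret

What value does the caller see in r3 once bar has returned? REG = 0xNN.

REG = 0xc9

prologue: push r5 → mem[0xe8]=0x19, sp=0xe8
body[0] add  r7, r6, r0 → r7=0xb7
body[1] sub  r5, r6, #36 → r5=0xa3
body[2] add  r4, r0, r6 → r4=0xb7
body[3] sub  r7, r7, #34 → r7=0x95
body[4] add  r3, r7, #52 → r3=0xc9
body[5] sub  r7, r3, r4 → r7=0x12
body[6] add  r5, r0, r7 → r5=0x02
body[7] mov  r0, r2 → r0=0x85
epilogue: pop r5=0x19, sp=0xe9
r3 is caller-saved → body value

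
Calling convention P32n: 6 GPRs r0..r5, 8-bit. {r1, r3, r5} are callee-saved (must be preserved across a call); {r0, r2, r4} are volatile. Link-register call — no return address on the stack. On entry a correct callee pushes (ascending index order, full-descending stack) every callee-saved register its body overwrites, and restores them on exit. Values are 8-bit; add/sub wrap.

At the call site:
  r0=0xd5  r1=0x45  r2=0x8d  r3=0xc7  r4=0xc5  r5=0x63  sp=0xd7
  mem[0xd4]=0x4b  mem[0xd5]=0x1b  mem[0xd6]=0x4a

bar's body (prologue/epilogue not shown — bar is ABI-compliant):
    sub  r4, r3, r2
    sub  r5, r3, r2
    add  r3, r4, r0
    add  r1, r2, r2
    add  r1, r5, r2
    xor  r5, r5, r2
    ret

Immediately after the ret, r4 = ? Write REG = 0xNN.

prologue: push r1 -> mem[0xd6]=0x45, sp=0xd6
prologue: push r3 -> mem[0xd5]=0xc7, sp=0xd5
prologue: push r5 -> mem[0xd4]=0x63, sp=0xd4
body[0] sub  r4, r3, r2 -> r4=0x3a
body[1] sub  r5, r3, r2 -> r5=0x3a
body[2] add  r3, r4, r0 -> r3=0x0f
body[3] add  r1, r2, r2 -> r1=0x1a
body[4] add  r1, r5, r2 -> r1=0xc7
body[5] xor  r5, r5, r2 -> r5=0xb7
epilogue: pop r5=0x63, sp=0xd5
epilogue: pop r3=0xc7, sp=0xd6
epilogue: pop r1=0x45, sp=0xd7
r4 is caller-saved -> body value

REG = 0x3a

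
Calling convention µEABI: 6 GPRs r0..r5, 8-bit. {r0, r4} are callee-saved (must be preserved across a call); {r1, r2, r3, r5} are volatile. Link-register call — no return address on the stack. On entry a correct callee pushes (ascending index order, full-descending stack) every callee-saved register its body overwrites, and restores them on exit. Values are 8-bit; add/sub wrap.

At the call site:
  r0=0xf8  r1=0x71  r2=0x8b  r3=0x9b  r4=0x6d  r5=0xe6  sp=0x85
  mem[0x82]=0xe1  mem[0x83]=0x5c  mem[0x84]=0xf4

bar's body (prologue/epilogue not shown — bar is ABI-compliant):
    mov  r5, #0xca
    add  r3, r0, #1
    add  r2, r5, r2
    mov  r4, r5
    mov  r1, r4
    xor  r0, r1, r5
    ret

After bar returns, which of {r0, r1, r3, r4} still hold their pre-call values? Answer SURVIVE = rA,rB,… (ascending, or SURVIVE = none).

SURVIVE = r0,r4

prologue: push r0 → mem[0x84]=0xf8, sp=0x84
prologue: push r4 → mem[0x83]=0x6d, sp=0x83
body[0] mov  r5, #0xca → r5=0xca
body[1] add  r3, r0, #1 → r3=0xf9
body[2] add  r2, r5, r2 → r2=0x55
body[3] mov  r4, r5 → r4=0xca
body[4] mov  r1, r4 → r1=0xca
body[5] xor  r0, r1, r5 → r0=0x00
epilogue: pop r4=0x6d, sp=0x84
epilogue: pop r0=0xf8, sp=0x85
r0: callee-saved, written=True
r1: caller-saved, written=True
r3: caller-saved, written=True
r4: callee-saved, written=True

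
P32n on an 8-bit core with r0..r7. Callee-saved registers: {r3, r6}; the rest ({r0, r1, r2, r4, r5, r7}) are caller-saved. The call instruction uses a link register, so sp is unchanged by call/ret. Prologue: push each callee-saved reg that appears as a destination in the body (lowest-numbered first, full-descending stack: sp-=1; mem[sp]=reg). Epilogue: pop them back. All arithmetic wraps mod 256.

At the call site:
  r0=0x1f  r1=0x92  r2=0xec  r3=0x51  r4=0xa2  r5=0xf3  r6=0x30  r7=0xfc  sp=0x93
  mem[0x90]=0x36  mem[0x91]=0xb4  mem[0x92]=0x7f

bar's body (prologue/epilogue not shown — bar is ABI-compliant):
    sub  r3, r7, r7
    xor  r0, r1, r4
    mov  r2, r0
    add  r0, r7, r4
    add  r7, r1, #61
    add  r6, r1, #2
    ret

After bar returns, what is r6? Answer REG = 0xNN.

prologue: push r3 -> mem[0x92]=0x51, sp=0x92
prologue: push r6 -> mem[0x91]=0x30, sp=0x91
body[0] sub  r3, r7, r7 -> r3=0x00
body[1] xor  r0, r1, r4 -> r0=0x30
body[2] mov  r2, r0 -> r2=0x30
body[3] add  r0, r7, r4 -> r0=0x9e
body[4] add  r7, r1, #61 -> r7=0xcf
body[5] add  r6, r1, #2 -> r6=0x94
epilogue: pop r6=0x30, sp=0x92
epilogue: pop r3=0x51, sp=0x93
r6 is callee-saved -> restored

REG = 0x30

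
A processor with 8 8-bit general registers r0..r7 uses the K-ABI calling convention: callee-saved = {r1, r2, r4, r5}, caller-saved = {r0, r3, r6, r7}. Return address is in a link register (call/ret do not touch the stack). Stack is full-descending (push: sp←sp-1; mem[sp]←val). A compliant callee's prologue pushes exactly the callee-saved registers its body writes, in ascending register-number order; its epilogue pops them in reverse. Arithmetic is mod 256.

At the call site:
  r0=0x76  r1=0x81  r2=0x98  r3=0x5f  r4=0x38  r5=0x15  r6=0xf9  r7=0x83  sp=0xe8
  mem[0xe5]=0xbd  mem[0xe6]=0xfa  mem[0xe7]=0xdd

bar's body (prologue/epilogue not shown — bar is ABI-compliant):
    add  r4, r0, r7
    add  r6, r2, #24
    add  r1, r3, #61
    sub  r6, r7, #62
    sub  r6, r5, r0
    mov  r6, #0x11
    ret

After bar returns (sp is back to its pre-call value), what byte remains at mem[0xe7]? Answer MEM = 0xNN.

prologue: push r1 -> mem[0xe7]=0x81, sp=0xe7
prologue: push r4 -> mem[0xe6]=0x38, sp=0xe6
body[0] add  r4, r0, r7 -> r4=0xf9
body[1] add  r6, r2, #24 -> r6=0xb0
body[2] add  r1, r3, #61 -> r1=0x9c
body[3] sub  r6, r7, #62 -> r6=0x45
body[4] sub  r6, r5, r0 -> r6=0x9f
body[5] mov  r6, #0x11 -> r6=0x11
epilogue: pop r4=0x38, sp=0xe7
epilogue: pop r1=0x81, sp=0xe8
prologue pushed ['r1', 'r4'] at ['0xe7', '0xe6']

MEM = 0x81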